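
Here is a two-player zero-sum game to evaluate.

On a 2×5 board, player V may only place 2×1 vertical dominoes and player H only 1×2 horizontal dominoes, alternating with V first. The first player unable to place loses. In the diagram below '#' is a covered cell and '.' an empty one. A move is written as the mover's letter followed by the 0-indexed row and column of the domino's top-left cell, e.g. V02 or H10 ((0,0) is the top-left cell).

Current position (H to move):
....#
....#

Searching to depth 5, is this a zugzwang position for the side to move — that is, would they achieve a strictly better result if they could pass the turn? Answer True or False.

ply 1, H at ....#/....# | H00=-1→##..#/....#; H01=+1→.##.#/....#*; H02=-1→..###/....#; H10=-1→....#/##..#; H11=+1→....#/.##.#; H12=-1→....#/..###
ply 2, V at .##.#/....# | V00=-1→###.#/#...#*; V03=-1→.####/...##
ply 3, H at ###.#/#...# | H11=-1→###.#/###.#; H12=+1→###.#/#.###*
ply 4: ###.#/#.### is terminal -1 (V); from ....#/....# depth 5
pass branch (V moves first from the same position):
  | ply 1, V at ....#/....# | V00=-1→#...#/#...#*; V01=-1→.#..#/.#..#; V02=-1→..#.#/..#.#; V03=-1→...##/...##
  | ply 2, H at #...#/#...# | H01=+1→###.#/#...#*; H02=+1→#.###/#...#; H11=+1→#...#/###.#; H12=+1→#...#/#.###
  | ply 3, V at ###.#/#...# | V03=-1→#####/#..##*
  | ply 4, H at #####/#..## | H11=+1→#####/#####*
  | ply 5: #####/##### is terminal -1 (V); from ....#/....# depth 5
H moving scores +1; H passing scores +1

zugzwang(....#/....#, H) = False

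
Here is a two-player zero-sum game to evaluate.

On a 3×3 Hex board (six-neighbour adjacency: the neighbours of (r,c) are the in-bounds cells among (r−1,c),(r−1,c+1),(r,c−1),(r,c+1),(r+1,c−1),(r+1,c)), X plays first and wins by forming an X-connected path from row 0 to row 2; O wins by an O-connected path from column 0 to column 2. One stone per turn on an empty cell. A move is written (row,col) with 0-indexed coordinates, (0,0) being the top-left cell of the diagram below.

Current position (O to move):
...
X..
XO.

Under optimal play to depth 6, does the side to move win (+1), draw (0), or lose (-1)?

ply 1, O at .../X../XO. | (0,0)=-1→O../X../XO.*; (0,1)=-1→.O./X../XO.; (0,2)=-1→..O/X../XO.; (1,1)=-1→.../XO./XO.; (1,2)=-1→.../X.O/XO.; (2,2)=-1→.../X../XOO
ply 2, X at O../X../XO. | (0,1)=+1→OX./X../XO.*; (0,2)=+1→O.X/X../XO.; (1,1)=+1→O../XX./XO.; (1,2)=+1→O../X.X/XO.; (2,2)=+1→O../X../XOX
ply 3: OX./X../XO. is terminal -1 (O); from .../X../XO. depth 6

value(.../X../XO., O) = -1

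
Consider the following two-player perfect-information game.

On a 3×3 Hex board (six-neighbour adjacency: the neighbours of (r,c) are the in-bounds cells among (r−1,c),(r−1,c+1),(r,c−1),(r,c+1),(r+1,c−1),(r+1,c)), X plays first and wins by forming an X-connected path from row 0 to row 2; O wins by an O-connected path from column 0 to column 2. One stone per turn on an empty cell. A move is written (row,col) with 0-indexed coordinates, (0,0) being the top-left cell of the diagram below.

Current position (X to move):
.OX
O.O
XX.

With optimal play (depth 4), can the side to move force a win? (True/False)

[.OX/O.O/XX.] X move#1: (0,0):-1/XOX/O.O/XX., (1,1):+1/.OX/OXO/XX.*, (2,2):-1/.OX/O.O/XXX
[.OX/OXO/XX.] end (terminal -1, O#2); searched .OX/O.O/XX. to 4

X winning at [.OX/O.O/XX.]: True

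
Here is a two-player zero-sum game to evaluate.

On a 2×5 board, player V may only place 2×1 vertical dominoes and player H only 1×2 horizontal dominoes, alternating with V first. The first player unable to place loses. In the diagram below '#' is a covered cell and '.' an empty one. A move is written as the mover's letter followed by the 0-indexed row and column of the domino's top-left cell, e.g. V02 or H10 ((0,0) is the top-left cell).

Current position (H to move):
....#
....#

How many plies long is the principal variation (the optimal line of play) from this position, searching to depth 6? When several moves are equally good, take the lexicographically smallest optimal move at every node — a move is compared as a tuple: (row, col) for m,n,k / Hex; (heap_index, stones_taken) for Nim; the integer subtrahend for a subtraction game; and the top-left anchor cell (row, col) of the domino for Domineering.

PV length from [....#/....#]: 3 plies

p1 H@[....#/....#]: H00[##..#/....#]-1 H01[.##.#/....#]+1* H02[..###/....#]-1 H10[....#/##..#]-1 H11[....#/.##.#]+1 H12[....#/..###]-1
p2 V@[.##.#/....#]: V00[###.#/#...#]-1* V03[.####/...##]-1
p3 H@[###.#/#...#]: H11[###.#/###.#]-1 H12[###.#/#.###]+1*
p4 V@[###.#/#.###] terminal -1; root [....#/....#] d6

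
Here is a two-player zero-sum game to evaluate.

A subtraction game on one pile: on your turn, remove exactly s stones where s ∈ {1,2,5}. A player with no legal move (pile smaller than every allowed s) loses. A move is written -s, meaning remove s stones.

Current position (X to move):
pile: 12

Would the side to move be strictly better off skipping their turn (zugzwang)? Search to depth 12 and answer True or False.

ply 1, X at 12 | -1=-1→11*; -2=-1→10; -5=-1→7
ply 2, O at 11 | -1=-1→10; -2=+1→9*; -5=+1→6
ply 3, X at 9 | -1=-1→8*; -2=-1→7; -5=-1→4
ply 4, O at 8 | -1=-1→7; -2=+1→6*; -5=+1→3
ply 5, X at 6 | -1=-1→5*; -2=-1→4; -5=-1→1
ply 6, O at 5 | -1=-1→4; -2=+1→3*; -5=+1→0
ply 7, X at 3 | -1=-1→2*; -2=-1→1
ply 8, O at 2 | -1=-1→1; -2=+1→0*
ply 9: 0 is terminal -1 (X); from 12 depth 12
if X skipped the turn, O would face:
~ ply 1, O at 12 | -1=-1→11*; -2=-1→10; -5=-1→7
~ ply 2, X at 11 | -1=-1→10; -2=+1→9*; -5=+1→6
~ ply 3, O at 9 | -1=-1→8*; -2=-1→7; -5=-1→4
~ ply 4, X at 8 | -1=-1→7; -2=+1→6*; -5=+1→3
~ ply 5, O at 6 | -1=-1→5*; -2=-1→4; -5=-1→1
~ ply 6, X at 5 | -1=-1→4; -2=+1→3*; -5=+1→0
~ ply 7, O at 3 | -1=-1→2*; -2=-1→1
~ ply 8, X at 2 | -1=-1→1; -2=+1→0*
~ ply 9: 0 is terminal -1 (O); from 12 depth 12
compare (X): move=-1 vs pass=+1

zugzwang(12, X) = True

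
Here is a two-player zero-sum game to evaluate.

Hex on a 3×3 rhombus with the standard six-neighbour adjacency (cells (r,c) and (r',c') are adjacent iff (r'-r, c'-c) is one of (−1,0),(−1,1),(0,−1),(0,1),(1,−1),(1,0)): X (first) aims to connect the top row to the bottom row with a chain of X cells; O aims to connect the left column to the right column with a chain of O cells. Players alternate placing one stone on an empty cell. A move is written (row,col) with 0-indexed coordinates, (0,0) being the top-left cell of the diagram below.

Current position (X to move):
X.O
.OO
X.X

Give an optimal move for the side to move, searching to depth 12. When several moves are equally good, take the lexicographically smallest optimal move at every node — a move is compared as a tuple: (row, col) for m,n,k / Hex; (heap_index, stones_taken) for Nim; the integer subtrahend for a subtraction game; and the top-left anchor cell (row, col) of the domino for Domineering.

X's best at [X.O/.OO/X.X]: (1,0)

ply 1, X at X.O/.OO/X.X | (0,1)=-1→XXO/.OO/X.X; (1,0)=+1→X.O/XOO/X.X*; (2,1)=-1→X.O/.OO/XXX
ply 2: X.O/XOO/X.X is terminal -1 (O); from X.O/.OO/X.X depth 12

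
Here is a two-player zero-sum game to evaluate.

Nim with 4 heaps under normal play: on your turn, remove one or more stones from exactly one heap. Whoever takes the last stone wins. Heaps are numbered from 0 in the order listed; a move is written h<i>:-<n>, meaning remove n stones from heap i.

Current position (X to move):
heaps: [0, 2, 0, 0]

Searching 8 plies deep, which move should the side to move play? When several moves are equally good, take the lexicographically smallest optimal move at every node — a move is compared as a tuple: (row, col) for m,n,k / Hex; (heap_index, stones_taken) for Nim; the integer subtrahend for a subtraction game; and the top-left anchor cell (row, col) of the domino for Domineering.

X's best at [(0,2,0,0)]: h1:-2

p1 X@[(0,2,0,0)]: h1:-1[(0,1,0,0)]-1 h1:-2[(0,0,0,0)]+1*
p2 O@[(0,0,0,0)] terminal -1; root [(0,2,0,0)] d8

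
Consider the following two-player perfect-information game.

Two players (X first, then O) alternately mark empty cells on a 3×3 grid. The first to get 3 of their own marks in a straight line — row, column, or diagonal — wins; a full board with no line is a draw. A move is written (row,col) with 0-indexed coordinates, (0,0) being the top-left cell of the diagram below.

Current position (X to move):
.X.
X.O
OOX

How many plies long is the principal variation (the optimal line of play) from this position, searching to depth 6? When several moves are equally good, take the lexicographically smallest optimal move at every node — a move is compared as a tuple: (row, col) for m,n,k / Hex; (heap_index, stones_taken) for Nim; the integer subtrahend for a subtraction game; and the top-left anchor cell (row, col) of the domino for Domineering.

PV length from [.X./X.O/OOX]: 3 plies

p1 X@[.X./X.O/OOX]: (0,0)[XX./X.O/OOX]+1* (0,2)[.XX/X.O/OOX]+0 (1,1)[.X./XXO/OOX]+0
p2 O@[XX./X.O/OOX]: (0,2)[XXO/X.O/OOX]-1* (1,1)[XX./XOO/OOX]-1
p3 X@[XXO/X.O/OOX]: (1,1)[XXO/XXO/OOX]+1*
p4 O@[XXO/XXO/OOX] terminal -1; root [.X./X.O/OOX] d6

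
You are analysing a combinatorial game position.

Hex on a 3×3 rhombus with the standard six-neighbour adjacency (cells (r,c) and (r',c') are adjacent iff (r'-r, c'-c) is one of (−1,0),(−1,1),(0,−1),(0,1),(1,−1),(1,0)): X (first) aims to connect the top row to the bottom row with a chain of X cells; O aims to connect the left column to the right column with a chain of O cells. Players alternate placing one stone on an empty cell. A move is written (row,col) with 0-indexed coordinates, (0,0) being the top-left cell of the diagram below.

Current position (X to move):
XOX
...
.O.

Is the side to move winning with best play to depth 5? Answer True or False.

X winning at [XOX/.../.O.]: True

p1 X@[XOX/.../.O.]: (1,0)[XOX/X../.O.]-1 (1,1)[XOX/.X./.O.]-1 (1,2)[XOX/..X/.O.]+1* (2,0)[XOX/.../XO.]+1 (2,2)[XOX/.../.OX]+1
p2 O@[XOX/..X/.O.]: (1,0)[XOX/O.X/.O.]-1* (1,1)[XOX/.OX/.O.]-1 (2,0)[XOX/..X/OO.]-1 (2,2)[XOX/..X/.OO]-1
p3 X@[XOX/O.X/.O.]: (1,1)[XOX/OXX/.O.]+1* (2,0)[XOX/O.X/XO.]+1 (2,2)[XOX/O.X/.OX]+1
p4 O@[XOX/OXX/.O.]: (2,0)[XOX/OXX/OO.]-1* (2,2)[XOX/OXX/.OO]-1
p5 X@[XOX/OXX/OO.]: (2,2)[XOX/OXX/OOX]+1*
p6 O@[XOX/OXX/OOX] terminal -1; root [XOX/.../.O.] d5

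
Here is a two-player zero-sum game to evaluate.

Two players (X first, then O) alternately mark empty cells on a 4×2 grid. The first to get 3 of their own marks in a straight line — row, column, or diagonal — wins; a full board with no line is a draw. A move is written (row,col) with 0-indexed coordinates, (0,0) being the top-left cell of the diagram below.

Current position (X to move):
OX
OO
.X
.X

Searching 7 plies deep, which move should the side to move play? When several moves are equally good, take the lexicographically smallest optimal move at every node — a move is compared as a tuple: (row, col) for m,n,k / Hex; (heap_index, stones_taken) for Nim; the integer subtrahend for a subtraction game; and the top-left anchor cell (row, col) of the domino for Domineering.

X's best at [OX/OO/.X/.X]: (2,0)

[OX/OO/.X/.X] X move#1: (2,0):+0/OX/OO/XX/.X*, (3,0):-1/OX/OO/.X/XX
[OX/OO/XX/.X] O move#2: (3,0):+0/OX/OO/XX/OX*
[OX/OO/XX/OX] end (terminal +0, X#3); searched OX/OO/.X/.X to 7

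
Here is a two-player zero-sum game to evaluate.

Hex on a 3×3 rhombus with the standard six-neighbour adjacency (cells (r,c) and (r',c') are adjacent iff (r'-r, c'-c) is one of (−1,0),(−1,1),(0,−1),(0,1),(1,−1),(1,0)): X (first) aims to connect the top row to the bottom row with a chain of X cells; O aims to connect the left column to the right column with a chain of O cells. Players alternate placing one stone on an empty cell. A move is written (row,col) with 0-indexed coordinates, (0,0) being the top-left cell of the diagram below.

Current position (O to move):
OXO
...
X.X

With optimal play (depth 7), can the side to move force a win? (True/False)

ply 1, O at OXO/.../X.X | (1,0)=-1→OXO/O../X.X*; (1,1)=-1→OXO/.O./X.X; (1,2)=-1→OXO/..O/X.X; (2,1)=-1→OXO/.../XOX
ply 2, X at OXO/O../X.X | (1,1)=+1→OXO/OX./X.X*; (1,2)=-1→OXO/O.X/X.X; (2,1)=-1→OXO/O../XXX
ply 3: OXO/OX./X.X is terminal -1 (O); from OXO/.../X.X depth 7

O winning at [OXO/.../X.X]: False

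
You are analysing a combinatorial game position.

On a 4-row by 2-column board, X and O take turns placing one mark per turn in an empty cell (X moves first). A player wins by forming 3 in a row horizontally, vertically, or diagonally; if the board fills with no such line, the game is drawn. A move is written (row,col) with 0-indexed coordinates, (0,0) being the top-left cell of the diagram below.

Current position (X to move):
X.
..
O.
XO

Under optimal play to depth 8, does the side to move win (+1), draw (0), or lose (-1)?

p1 X@[X./../O./XO]: (0,1)[XX/../O./XO]+0* (1,0)[X./X./O./XO]+0 (1,1)[X./.X/O./XO]+0 (2,1)[X./../OX/XO]+0
p2 O@[XX/../O./XO]: (1,0)[XX/O./O./XO]+0* (1,1)[XX/.O/O./XO]+0 (2,1)[XX/../OO/XO]+0
p3 X@[XX/O./O./XO]: (1,1)[XX/OX/O./XO]+0* (2,1)[XX/O./OX/XO]+0
p4 O@[XX/OX/O./XO]: (2,1)[XX/OX/OO/XO]+0*
p5 X@[XX/OX/OO/XO] terminal +0; root [X./../O./XO] d8

value(X./../O./XO, X) = 0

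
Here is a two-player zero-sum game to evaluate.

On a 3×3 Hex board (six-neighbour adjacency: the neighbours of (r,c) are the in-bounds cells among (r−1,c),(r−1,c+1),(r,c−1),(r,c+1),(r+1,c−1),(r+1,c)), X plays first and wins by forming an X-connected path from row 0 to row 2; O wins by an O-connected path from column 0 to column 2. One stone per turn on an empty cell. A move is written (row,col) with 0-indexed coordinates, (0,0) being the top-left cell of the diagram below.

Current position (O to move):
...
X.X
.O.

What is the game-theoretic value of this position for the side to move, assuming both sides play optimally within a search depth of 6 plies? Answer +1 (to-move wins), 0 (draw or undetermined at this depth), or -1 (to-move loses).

ply 1, O at .../X.X/.O. | (0,0)=-1→O../X.X/.O.*; (0,1)=-1→.O./X.X/.O.; (0,2)=-1→..O/X.X/.O.; (1,1)=-1→.../XOX/.O.; (2,0)=-1→.../X.X/OO.; (2,2)=-1→.../X.X/.OO
ply 2, X at O../X.X/.O. | (0,1)=+1→OX./X.X/.O.*; (0,2)=+1→O.X/X.X/.O.; (1,1)=+1→O../XXX/.O.; (2,0)=+1→O../X.X/XO.; (2,2)=+1→O../X.X/.OX
ply 3, O at OX./X.X/.O. | (0,2)=-1→OXO/X.X/.O.*; (1,1)=-1→OX./XOX/.O.; (2,0)=-1→OX./X.X/OO.; (2,2)=-1→OX./X.X/.OO
ply 4, X at OXO/X.X/.O. | (1,1)=+1→OXO/XXX/.O.*; (2,0)=+1→OXO/X.X/XO.; (2,2)=+1→OXO/X.X/.OX
ply 5, O at OXO/XXX/.O. | (2,0)=-1→OXO/XXX/OO.*; (2,2)=-1→OXO/XXX/.OO
ply 6, X at OXO/XXX/OO. | (2,2)=+1→OXO/XXX/OOX*
ply 7: OXO/XXX/OOX is terminal -1 (O); from .../X.X/.O. depth 6

value(.../X.X/.O., O) = -1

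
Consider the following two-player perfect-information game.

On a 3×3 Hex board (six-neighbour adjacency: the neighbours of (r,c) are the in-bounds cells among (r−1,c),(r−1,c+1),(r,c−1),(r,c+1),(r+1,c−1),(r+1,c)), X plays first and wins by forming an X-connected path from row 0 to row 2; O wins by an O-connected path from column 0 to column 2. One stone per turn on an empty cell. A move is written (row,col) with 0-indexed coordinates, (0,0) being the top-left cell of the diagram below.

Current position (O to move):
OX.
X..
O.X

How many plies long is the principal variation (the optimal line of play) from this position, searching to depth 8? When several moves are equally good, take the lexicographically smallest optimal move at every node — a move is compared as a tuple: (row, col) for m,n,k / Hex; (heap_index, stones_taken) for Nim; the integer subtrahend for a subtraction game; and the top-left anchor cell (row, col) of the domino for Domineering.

ply 1, O at OX./X../O.X | (0,2)=-1→OXO/X../O.X; (1,1)=+1→OX./XO./O.X*; (1,2)=+1→OX./X.O/O.X; (2,1)=-1→OX./X../OOX
ply 2, X at OX./XO./O.X | (0,2)=-1→OXX/XO./O.X*; (1,2)=-1→OX./XOX/O.X; (2,1)=-1→OX./XO./OXX
ply 3, O at OXX/XO./O.X | (1,2)=+1→OXX/XOO/O.X*; (2,1)=-1→OXX/XO./OOX
ply 4: OXX/XOO/O.X is terminal -1 (X); from OX./X../O.X depth 8

PV length from [OX./X../O.X]: 3 plies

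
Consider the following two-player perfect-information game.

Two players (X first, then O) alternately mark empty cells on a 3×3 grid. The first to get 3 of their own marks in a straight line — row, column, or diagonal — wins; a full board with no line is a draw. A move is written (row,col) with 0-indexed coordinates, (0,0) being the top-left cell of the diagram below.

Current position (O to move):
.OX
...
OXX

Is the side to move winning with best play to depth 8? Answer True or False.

O winning at [.OX/.../OXX]: False

[.OX/.../OXX] O move#1: (0,0):-1/OOX/.../OXX, (1,0):-1/.OX/O../OXX, (1,1):-1/.OX/.O./OXX, (1,2):+0/.OX/..O/OXX*
[.OX/..O/OXX] X move#2: (0,0):+0/XOX/..O/OXX*, (1,0):+0/.OX/X.O/OXX, (1,1):+0/.OX/.XO/OXX
[XOX/..O/OXX] O move#3: (1,0):-1/XOX/O.O/OXX, (1,1):+0/XOX/.OO/OXX*
[XOX/.OO/OXX] X move#4: (1,0):+0/XOX/XOO/OXX*
[XOX/XOO/OXX] end (terminal +0, O#5); searched .OX/.../OXX to 8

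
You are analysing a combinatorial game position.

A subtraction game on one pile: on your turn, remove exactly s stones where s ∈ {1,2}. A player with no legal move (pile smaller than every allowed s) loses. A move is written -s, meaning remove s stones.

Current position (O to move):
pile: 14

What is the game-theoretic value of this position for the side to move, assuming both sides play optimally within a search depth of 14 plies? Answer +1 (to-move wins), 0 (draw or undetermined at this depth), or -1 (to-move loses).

[14] O move#1: -1:-1/13, -2:+1/12*
[12] X move#2: -1:-1/11*, -2:-1/10
[11] O move#3: -1:-1/10, -2:+1/9*
[9] X move#4: -1:-1/8*, -2:-1/7
[8] O move#5: -1:-1/7, -2:+1/6*
[6] X move#6: -1:-1/5*, -2:-1/4
[5] O move#7: -1:-1/4, -2:+1/3*
[3] X move#8: -1:-1/2*, -2:-1/1
[2] O move#9: -1:-1/1, -2:+1/0*
[0] end (terminal -1, X#10); searched 14 to 14

value(14, O) = +1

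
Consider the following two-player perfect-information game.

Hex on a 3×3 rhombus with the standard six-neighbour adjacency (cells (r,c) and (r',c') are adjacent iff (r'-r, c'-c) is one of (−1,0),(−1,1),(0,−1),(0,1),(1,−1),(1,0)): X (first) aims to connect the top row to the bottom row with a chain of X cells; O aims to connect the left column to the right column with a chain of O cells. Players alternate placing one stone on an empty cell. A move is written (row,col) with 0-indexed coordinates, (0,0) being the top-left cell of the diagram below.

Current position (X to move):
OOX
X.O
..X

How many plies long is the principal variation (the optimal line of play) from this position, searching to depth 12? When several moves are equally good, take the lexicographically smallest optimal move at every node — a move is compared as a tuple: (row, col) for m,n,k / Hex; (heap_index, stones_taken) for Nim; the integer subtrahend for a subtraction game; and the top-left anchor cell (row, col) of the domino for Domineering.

PV length from [OOX/X.O/..X]: 3 plies

p1 X@[OOX/X.O/..X]: (1,1)[OOX/XXO/..X]+1* (2,0)[OOX/X.O/X.X]-1 (2,1)[OOX/X.O/.XX]-1
p2 O@[OOX/XXO/..X]: (2,0)[OOX/XXO/O.X]-1* (2,1)[OOX/XXO/.OX]-1
p3 X@[OOX/XXO/O.X]: (2,1)[OOX/XXO/OXX]+1*
p4 O@[OOX/XXO/OXX] terminal -1; root [OOX/X.O/..X] d12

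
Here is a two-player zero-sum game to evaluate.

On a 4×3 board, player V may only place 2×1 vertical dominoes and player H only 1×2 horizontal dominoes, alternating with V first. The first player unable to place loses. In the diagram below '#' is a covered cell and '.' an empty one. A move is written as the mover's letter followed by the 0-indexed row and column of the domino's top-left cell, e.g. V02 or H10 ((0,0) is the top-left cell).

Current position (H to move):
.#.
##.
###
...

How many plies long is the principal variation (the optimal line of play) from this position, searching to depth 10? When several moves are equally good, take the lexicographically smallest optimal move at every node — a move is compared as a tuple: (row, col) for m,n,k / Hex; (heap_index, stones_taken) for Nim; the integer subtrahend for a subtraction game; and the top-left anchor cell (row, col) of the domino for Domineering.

PV length from [.#./##./###/...]: 2 plies

p1 H@[.#./##./###/...]: H30[.#./##./###/##.]-1* H31[.#./##./###/.##]-1
p2 V@[.#./##./###/##.]: V02[.##/###/###/##.]+1*
p3 H@[.##/###/###/##.] terminal -1; root [.#./##./###/...] d10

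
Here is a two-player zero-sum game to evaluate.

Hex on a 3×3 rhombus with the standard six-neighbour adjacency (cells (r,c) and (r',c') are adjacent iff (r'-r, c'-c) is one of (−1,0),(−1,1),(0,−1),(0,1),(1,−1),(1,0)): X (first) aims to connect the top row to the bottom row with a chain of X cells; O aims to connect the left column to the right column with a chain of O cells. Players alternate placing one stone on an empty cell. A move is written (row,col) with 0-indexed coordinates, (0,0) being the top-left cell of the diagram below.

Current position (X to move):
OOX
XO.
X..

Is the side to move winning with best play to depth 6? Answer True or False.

X winning at [OOX/XO./X..]: True

p1 X@[OOX/XO./X..]: (1,2)[OOX/XOX/X..]+1* (2,1)[OOX/XO./XX.]-1 (2,2)[OOX/XO./X.X]-1
p2 O@[OOX/XOX/X..]: (2,1)[OOX/XOX/XO.]-1* (2,2)[OOX/XOX/X.O]-1
p3 X@[OOX/XOX/XO.]: (2,2)[OOX/XOX/XOX]+1*
p4 O@[OOX/XOX/XOX] terminal -1; root [OOX/XO./X..] d6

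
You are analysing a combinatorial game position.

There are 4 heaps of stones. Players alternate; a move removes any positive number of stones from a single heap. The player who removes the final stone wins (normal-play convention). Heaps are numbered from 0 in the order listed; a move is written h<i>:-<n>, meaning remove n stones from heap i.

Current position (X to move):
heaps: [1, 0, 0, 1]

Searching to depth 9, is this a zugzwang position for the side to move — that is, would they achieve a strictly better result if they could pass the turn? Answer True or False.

zugzwang((1,0,0,1), X) = True

ply 1, X at (1,0,0,1) | h0:-1=-1→(0,0,0,1)*; h3:-1=-1→(1,0,0,0)
ply 2, O at (0,0,0,1) | h3:-1=+1→(0,0,0,0)*
ply 3: (0,0,0,0) is terminal -1 (X); from (1,0,0,1) depth 9
if X skipped the turn, O would face:
~ ply 1, O at (1,0,0,1) | h0:-1=-1→(0,0,0,1)*; h3:-1=-1→(1,0,0,0)
~ ply 2, X at (0,0,0,1) | h3:-1=+1→(0,0,0,0)*
~ ply 3: (0,0,0,0) is terminal -1 (O); from (1,0,0,1) depth 9
compare (X): move=-1 vs pass=+1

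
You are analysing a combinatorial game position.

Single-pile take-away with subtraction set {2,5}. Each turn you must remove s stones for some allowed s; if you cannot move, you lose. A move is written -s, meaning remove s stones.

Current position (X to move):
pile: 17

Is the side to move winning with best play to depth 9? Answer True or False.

X winning at [17]: True

[17] X move#1: -2:+1/15*, -5:-1/12
[15] O move#2: -2:-1/13*, -5:-1/10
[13] X move#3: -2:+1/11*, -5:+1/8
[11] O move#4: -2:-1/9*, -5:-1/6
[9] X move#5: -2:+1/7*, -5:+1/4
[7] O move#6: -2:-1/5*, -5:-1/2
[5] X move#7: -2:-1/3, -5:+1/0*
[0] end (terminal -1, O#8); searched 17 to 9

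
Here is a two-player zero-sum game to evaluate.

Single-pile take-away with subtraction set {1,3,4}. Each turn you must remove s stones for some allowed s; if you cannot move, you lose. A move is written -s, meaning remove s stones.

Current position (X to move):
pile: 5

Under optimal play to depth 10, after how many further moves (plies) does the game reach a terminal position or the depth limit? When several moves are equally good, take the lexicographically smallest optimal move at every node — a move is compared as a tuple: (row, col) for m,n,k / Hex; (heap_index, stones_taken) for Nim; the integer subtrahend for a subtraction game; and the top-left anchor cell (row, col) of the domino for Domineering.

ply 1, X at 5 | -1=-1→4; -3=+1→2*; -4=-1→1
ply 2, O at 2 | -1=-1→1*
ply 3, X at 1 | -1=+1→0*
ply 4: 0 is terminal -1 (O); from 5 depth 10

PV length from [5]: 3 plies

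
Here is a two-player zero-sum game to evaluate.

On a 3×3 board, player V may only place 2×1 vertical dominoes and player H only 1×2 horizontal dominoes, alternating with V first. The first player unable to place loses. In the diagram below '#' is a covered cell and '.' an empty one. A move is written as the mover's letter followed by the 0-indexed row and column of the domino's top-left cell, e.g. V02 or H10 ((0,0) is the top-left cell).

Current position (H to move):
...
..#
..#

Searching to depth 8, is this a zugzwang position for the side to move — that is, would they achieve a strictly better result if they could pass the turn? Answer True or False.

zugzwang(.../..#/..#, H) = False

ply 1, H at .../..#/..# | H00=-1→##./..#/..#; H01=-1→.##/..#/..#; H10=+1→.../###/..#*; H20=-1→.../..#/###
ply 2: .../###/..# is terminal -1 (V); from .../..#/..# depth 8
pass branch (V moves first from the same position):
  | ply 1, V at .../..#/..# | V00=+1→#../#.#/..#*; V01=+1→.#./.##/..#; V10=+1→.../#.#/#.#; V11=+1→.../.##/.##
  | ply 2, H at #../#.#/..# | H01=-1→###/#.#/..#*; H20=-1→#../#.#/###
  | ply 3, V at ###/#.#/..# | V11=+1→###/###/.##*
  | ply 4: ###/###/.## is terminal -1 (H); from .../..#/..# depth 8
H moving scores +1; H passing scores -1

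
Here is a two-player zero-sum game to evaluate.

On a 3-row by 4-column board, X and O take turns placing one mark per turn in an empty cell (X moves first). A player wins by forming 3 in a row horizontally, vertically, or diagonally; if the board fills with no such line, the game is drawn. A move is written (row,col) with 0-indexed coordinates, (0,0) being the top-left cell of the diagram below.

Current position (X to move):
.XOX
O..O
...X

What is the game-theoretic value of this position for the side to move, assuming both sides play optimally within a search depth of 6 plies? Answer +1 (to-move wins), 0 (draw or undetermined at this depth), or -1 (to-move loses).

value(.XOX/O..O/...X, X) = +1

p1 X@[.XOX/O..O/...X]: (0,0)[XXOX/O..O/...X]-1 (1,1)[.XOX/OX.O/...X]+1* (1,2)[.XOX/O.XO/...X]+1 (2,0)[.XOX/O..O/X..X]-1 (2,1)[.XOX/O..O/.X.X]+1 (2,2)[.XOX/O..O/..XX]+1
p2 O@[.XOX/OX.O/...X]: (0,0)[OXOX/OX.O/...X]-1* (1,2)[.XOX/OXOO/...X]-1 (2,0)[.XOX/OX.O/O..X]-1 (2,1)[.XOX/OX.O/.O.X]-1 (2,2)[.XOX/OX.O/..OX]-1
p3 X@[OXOX/OX.O/...X]: (1,2)[OXOX/OXXO/...X]+1* (2,0)[OXOX/OX.O/X..X]+1 (2,1)[OXOX/OX.O/.X.X]+1 (2,2)[OXOX/OX.O/..XX]-1
p4 O@[OXOX/OXXO/...X] terminal -1; root [.XOX/O..O/...X] d6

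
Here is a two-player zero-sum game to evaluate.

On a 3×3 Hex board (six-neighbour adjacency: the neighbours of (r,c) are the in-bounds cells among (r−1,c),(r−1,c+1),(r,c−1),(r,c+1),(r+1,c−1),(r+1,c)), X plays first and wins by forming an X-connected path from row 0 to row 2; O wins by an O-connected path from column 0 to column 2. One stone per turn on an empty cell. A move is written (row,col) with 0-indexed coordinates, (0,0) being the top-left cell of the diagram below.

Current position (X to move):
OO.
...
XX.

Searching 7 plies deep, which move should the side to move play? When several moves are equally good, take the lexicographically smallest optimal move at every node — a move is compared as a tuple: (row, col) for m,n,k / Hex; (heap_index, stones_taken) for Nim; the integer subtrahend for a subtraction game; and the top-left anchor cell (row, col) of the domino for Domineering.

X's best at [OO./.../XX.]: (0,2)

ply 1, X at OO./.../XX. | (0,2)=+1→OOX/.../XX.*; (1,0)=-1→OO./X../XX.; (1,1)=-1→OO./.X./XX.; (1,2)=-1→OO./..X/XX.; (2,2)=-1→OO./.../XXX
ply 2, O at OOX/.../XX. | (1,0)=-1→OOX/O../XX.*; (1,1)=-1→OOX/.O./XX.; (1,2)=-1→OOX/..O/XX.; (2,2)=-1→OOX/.../XXO
ply 3, X at OOX/O../XX. | (1,1)=+1→OOX/OX./XX.*; (1,2)=+1→OOX/O.X/XX.; (2,2)=+1→OOX/O../XXX
ply 4: OOX/OX./XX. is terminal -1 (O); from OO./.../XX. depth 7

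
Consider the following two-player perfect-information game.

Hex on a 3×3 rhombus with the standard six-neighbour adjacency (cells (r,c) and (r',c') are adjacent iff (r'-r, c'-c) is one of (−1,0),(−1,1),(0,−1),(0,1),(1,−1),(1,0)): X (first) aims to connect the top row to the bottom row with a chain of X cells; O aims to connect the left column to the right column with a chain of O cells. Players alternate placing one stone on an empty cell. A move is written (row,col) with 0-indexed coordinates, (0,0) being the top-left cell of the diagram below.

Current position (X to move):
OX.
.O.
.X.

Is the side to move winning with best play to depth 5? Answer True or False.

p1 X@[OX./.O./.X.]: (0,2)[OXX/.O./.X.]-1* (1,0)[OX./XO./.X.]-1 (1,2)[OX./.OX/.X.]-1 (2,0)[OX./.O./XX.]-1 (2,2)[OX./.O./.XX]-1
p2 O@[OXX/.O./.X.]: (1,0)[OXX/OO./.X.]-1 (1,2)[OXX/.OO/.X.]+1* (2,0)[OXX/.O./OX.]-1 (2,2)[OXX/.O./.XO]-1
p3 X@[OXX/.OO/.X.]: (1,0)[OXX/XOO/.X.]-1* (2,0)[OXX/.OO/XX.]-1 (2,2)[OXX/.OO/.XX]-1
p4 O@[OXX/XOO/.X.]: (2,0)[OXX/XOO/OX.]+1* (2,2)[OXX/XOO/.XO]-1
p5 X@[OXX/XOO/OX.] terminal -1; root [OX./.O./.X.] d5

X winning at [OX./.O./.X.]: False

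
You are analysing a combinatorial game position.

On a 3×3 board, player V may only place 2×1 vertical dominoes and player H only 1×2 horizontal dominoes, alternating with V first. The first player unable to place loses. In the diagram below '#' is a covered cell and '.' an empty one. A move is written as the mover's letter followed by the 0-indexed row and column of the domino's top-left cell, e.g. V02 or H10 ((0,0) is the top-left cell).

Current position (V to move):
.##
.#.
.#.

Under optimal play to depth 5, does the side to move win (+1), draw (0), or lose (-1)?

value(.##/.#./.#., V) = +1

ply 1, V at .##/.#./.#. | V00=+1→###/##./.#.*; V10=+1→.##/##./##.; V12=+1→.##/.##/.##
ply 2: ###/##./.#. is terminal -1 (H); from .##/.#./.#. depth 5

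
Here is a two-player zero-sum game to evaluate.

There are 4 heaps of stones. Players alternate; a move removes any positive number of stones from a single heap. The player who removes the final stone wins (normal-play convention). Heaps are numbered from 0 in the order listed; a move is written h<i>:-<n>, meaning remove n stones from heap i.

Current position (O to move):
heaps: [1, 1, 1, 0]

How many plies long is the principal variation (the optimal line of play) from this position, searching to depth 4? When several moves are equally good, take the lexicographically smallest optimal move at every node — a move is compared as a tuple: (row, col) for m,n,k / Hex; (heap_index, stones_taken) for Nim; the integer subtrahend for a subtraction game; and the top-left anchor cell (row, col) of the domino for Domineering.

PV length from [(1,1,1,0)]: 3 plies

[(1,1,1,0)] O move#1: h0:-1:+1/(0,1,1,0)*, h1:-1:+1/(1,0,1,0), h2:-1:+1/(1,1,0,0)
[(0,1,1,0)] X move#2: h1:-1:-1/(0,0,1,0)*, h2:-1:-1/(0,1,0,0)
[(0,0,1,0)] O move#3: h2:-1:+1/(0,0,0,0)*
[(0,0,0,0)] end (terminal -1, X#4); searched (1,1,1,0) to 4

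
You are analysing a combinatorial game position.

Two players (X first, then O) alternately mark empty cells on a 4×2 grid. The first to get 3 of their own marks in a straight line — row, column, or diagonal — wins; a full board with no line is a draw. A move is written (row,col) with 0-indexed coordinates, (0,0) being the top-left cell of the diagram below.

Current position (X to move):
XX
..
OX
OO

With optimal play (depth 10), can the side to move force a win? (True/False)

p1 X@[XX/../OX/OO]: (1,0)[XX/X./OX/OO]+0 (1,1)[XX/.X/OX/OO]+1*
p2 O@[XX/.X/OX/OO] terminal -1; root [XX/../OX/OO] d10

X winning at [XX/../OX/OO]: True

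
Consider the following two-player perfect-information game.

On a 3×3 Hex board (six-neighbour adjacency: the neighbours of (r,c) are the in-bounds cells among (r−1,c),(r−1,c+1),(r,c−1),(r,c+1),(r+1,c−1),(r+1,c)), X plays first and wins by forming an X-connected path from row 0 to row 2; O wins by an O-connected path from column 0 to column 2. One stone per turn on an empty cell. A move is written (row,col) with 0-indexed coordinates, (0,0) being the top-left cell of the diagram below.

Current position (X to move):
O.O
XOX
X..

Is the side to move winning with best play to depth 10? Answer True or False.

X winning at [O.O/XOX/X..]: True

ply 1, X at O.O/XOX/X.. | (0,1)=+1→OXO/XOX/X..*; (2,1)=-1→O.O/XOX/XX.; (2,2)=-1→O.O/XOX/X.X
ply 2: OXO/XOX/X.. is terminal -1 (O); from O.O/XOX/X.. depth 10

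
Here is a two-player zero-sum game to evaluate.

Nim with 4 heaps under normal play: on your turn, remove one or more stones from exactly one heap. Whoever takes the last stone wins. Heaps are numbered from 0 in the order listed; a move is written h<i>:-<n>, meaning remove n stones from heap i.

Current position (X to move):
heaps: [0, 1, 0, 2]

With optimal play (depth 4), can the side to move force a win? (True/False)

ply 1, X at (0,1,0,2) | h1:-1=-1→(0,0,0,2); h3:-1=+1→(0,1,0,1)*; h3:-2=-1→(0,1,0,0)
ply 2, O at (0,1,0,1) | h1:-1=-1→(0,0,0,1)*; h3:-1=-1→(0,1,0,0)
ply 3, X at (0,0,0,1) | h3:-1=+1→(0,0,0,0)*
ply 4: (0,0,0,0) is terminal -1 (O); from (0,1,0,2) depth 4

X winning at [(0,1,0,2)]: True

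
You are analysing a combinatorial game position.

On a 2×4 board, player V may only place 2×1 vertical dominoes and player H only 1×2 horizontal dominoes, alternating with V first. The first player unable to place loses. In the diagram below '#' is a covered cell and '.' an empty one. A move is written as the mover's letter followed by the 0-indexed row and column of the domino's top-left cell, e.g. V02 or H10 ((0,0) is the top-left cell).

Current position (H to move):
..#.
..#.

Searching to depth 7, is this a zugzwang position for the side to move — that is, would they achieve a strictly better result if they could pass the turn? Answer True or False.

ply 1, H at ..#./..#. | H00=+1→###./..#.*; H10=+1→..#./###.
ply 2, V at ###./..#. | V03=-1→####/..##*
ply 3, H at ####/..## | H10=+1→####/####*
ply 4: ####/#### is terminal -1 (V); from ..#./..#. depth 7
pass branch (V moves first from the same position):
  | ply 1, V at ..#./..#. | V00=+1→#.#./#.#.*; V01=+1→.##./.##.; V03=-1→..##/..##
  | ply 2: #.#./#.#. is terminal -1 (H); from ..#./..#. depth 7
H moving scores +1; H passing scores -1

zugzwang(..#./..#., H) = False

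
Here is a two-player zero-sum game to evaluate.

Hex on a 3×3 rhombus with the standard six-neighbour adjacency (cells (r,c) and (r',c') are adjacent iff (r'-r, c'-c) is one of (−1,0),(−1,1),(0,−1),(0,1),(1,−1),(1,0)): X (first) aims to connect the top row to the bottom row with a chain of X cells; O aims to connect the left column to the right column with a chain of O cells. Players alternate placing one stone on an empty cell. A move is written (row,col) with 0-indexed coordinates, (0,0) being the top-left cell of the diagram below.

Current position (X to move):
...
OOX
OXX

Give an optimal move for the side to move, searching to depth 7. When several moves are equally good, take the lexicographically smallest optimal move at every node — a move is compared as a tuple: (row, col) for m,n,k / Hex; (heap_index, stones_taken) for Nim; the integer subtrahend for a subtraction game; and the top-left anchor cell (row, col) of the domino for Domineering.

X's best at [.../OOX/OXX]: (0,2)

p1 X@[.../OOX/OXX]: (0,0)[X../OOX/OXX]-1 (0,1)[.X./OOX/OXX]-1 (0,2)[..X/OOX/OXX]+1*
p2 O@[..X/OOX/OXX] terminal -1; root [.../OOX/OXX] d7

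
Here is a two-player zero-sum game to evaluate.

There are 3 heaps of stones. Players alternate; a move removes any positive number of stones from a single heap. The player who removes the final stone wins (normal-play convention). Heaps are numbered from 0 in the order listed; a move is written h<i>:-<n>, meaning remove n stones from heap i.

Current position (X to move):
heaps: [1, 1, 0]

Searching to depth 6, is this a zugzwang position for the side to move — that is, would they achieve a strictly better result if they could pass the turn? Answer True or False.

[(1,1,0)] X move#1: h0:-1:-1/(0,1,0)*, h1:-1:-1/(1,0,0)
[(0,1,0)] O move#2: h1:-1:+1/(0,0,0)*
[(0,0,0)] end (terminal -1, X#3); searched (1,1,0) to 6
suppose X passes — search the same position with O to move:
pass> [(1,1,0)] O move#1: h0:-1:-1/(0,1,0)*, h1:-1:-1/(1,0,0)
pass> [(0,1,0)] X move#2: h1:-1:+1/(0,0,0)*
pass> [(0,0,0)] end (terminal -1, O#3); searched (1,1,0) to 6
for X: play -1, pass +1

zugzwang((1,1,0), X) = True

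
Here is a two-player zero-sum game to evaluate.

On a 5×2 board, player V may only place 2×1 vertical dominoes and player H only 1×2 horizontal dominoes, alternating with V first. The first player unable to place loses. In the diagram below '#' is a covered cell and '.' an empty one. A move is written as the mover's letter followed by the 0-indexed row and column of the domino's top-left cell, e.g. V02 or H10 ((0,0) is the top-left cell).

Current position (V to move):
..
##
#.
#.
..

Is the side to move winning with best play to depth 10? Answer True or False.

V winning at [../##/#./#./..]: False

[../##/#./#./..] V move#1: V21:-1/../##/##/##/..*, V31:-1/../##/#./##/.#
[../##/##/##/..] H move#2: H00:+1/##/##/##/##/..*, H40:+1/../##/##/##/##
[##/##/##/##/..] end (terminal -1, V#3); searched ../##/#./#./.. to 10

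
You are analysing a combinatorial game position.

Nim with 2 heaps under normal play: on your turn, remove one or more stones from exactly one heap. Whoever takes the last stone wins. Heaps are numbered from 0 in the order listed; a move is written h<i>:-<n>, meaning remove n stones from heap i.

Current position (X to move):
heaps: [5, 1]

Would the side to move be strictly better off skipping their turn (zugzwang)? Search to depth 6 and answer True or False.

[(5,1)] X move#1: h0:-1:-1/(4,1), h0:-2:-1/(3,1), h0:-3:-1/(2,1), h0:-4:+1/(1,1)*, h0:-5:-1/(0,1), h1:-1:-1/(5,0)
[(1,1)] O move#2: h0:-1:-1/(0,1)*, h1:-1:-1/(1,0)
[(0,1)] X move#3: h1:-1:+1/(0,0)*
[(0,0)] end (terminal -1, O#4); searched (5,1) to 6
suppose X passes — search the same position with O to move:
pass> [(5,1)] O move#1: h0:-1:-1/(4,1), h0:-2:-1/(3,1), h0:-3:-1/(2,1), h0:-4:+1/(1,1)*, h0:-5:-1/(0,1), h1:-1:-1/(5,0)
pass> [(1,1)] X move#2: h0:-1:-1/(0,1)*, h1:-1:-1/(1,0)
pass> [(0,1)] O move#3: h1:-1:+1/(0,0)*
pass> [(0,0)] end (terminal -1, X#4); searched (5,1) to 6
for X: play +1, pass -1

zugzwang((5,1), X) = False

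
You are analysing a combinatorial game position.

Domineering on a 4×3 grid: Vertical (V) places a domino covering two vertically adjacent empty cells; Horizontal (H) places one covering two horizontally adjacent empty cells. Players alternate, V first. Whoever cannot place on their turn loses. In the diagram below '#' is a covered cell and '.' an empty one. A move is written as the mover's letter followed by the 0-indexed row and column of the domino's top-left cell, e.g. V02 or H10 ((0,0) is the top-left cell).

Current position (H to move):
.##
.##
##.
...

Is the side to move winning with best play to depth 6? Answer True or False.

H winning at [.##/.##/##./...]: False

ply 1, H at .##/.##/##./... | H30=-1→.##/.##/##./##.*; H31=-1→.##/.##/##./.##
ply 2, V at .##/.##/##./##. | V00=+1→###/###/##./##.*; V22=+1→.##/.##/###/###
ply 3: ###/###/##./##. is terminal -1 (H); from .##/.##/##./... depth 6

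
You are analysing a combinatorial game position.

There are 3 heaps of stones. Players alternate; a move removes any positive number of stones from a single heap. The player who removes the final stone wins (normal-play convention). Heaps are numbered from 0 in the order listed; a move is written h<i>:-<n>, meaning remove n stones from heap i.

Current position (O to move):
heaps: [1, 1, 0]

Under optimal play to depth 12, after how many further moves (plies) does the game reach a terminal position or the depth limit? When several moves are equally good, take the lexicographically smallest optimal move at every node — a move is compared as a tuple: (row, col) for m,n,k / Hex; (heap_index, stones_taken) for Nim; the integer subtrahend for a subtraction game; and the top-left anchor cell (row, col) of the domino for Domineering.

p1 O@[(1,1,0)]: h0:-1[(0,1,0)]-1* h1:-1[(1,0,0)]-1
p2 X@[(0,1,0)]: h1:-1[(0,0,0)]+1*
p3 O@[(0,0,0)] terminal -1; root [(1,1,0)] d12

PV length from [(1,1,0)]: 2 plies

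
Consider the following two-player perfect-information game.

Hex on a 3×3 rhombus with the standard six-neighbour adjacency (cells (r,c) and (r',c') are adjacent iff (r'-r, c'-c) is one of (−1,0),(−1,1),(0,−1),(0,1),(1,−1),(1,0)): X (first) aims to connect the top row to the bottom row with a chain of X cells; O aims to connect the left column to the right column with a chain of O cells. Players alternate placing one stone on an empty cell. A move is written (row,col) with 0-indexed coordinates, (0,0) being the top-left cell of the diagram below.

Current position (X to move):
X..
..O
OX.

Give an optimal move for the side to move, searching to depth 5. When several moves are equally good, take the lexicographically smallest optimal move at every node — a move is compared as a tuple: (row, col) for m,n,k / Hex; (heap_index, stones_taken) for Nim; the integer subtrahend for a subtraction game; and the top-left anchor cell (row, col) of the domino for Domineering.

ply 1, X at X../..O/OX. | (0,1)=-1→XX./..O/OX.; (0,2)=-1→X.X/..O/OX.; (1,0)=-1→X../X.O/OX.; (1,1)=+1→X../.XO/OX.*; (2,2)=-1→X../..O/OXX
ply 2, O at X../.XO/OX. | (0,1)=-1→XO./.XO/OX.*; (0,2)=-1→X.O/.XO/OX.; (1,0)=-1→X../OXO/OX.; (2,2)=-1→X../.XO/OXO
ply 3, X at XO./.XO/OX. | (0,2)=+1→XOX/.XO/OX.*; (1,0)=+1→XO./XXO/OX.; (2,2)=+1→XO./.XO/OXX
ply 4: XOX/.XO/OX. is terminal -1 (O); from X../..O/OX. depth 5

X's best at [X../..O/OX.]: (1,1)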